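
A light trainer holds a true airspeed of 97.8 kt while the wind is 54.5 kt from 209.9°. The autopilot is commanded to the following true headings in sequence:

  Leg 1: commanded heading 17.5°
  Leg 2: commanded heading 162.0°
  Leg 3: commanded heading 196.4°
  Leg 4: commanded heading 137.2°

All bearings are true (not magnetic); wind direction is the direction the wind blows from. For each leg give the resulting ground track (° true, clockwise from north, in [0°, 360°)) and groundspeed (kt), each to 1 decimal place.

Leg 1: heading 17.5°; drift +4.4° → track 21.9°, groundspeed 151.5 kt
Leg 2: heading 162.0°; drift -33.4° → track 128.6°, groundspeed 73.4 kt
Leg 3: heading 196.4°; drift -15.9° → track 180.5°, groundspeed 46.6 kt
Leg 4: heading 137.2°; drift -32.5° → track 104.7°, groundspeed 96.8 kt

Leg 1: track=21.9°, groundspeed=151.5 kt
Leg 2: track=128.6°, groundspeed=73.4 kt
Leg 3: track=180.5°, groundspeed=46.6 kt
Leg 4: track=104.7°, groundspeed=96.8 kt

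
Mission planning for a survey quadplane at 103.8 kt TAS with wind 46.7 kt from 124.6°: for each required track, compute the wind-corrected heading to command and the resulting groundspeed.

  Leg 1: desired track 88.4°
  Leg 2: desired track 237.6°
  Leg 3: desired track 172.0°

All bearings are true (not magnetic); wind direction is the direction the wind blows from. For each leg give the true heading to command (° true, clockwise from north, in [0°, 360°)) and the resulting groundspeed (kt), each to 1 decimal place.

Leg 1: heading=103.8°, groundspeed=62.4 kt
Leg 2: heading=213.1°, groundspeed=112.7 kt
Leg 3: heading=152.7°, groundspeed=66.3 kt

Leg 1: desired track 88.4°; wind correction +15.4° → command heading 103.8°, groundspeed 62.4 kt
Leg 2: desired track 237.6°; wind correction -24.5° → command heading 213.1°, groundspeed 112.7 kt
Leg 3: desired track 172.0°; wind correction -19.3° → command heading 152.7°, groundspeed 66.3 kt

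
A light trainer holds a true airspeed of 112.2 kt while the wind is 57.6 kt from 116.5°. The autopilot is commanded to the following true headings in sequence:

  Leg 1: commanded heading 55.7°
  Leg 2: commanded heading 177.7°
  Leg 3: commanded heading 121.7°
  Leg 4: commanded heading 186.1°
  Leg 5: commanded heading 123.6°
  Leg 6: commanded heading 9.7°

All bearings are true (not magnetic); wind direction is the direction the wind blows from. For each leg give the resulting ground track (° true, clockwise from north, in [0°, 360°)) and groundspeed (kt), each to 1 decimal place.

Leg 1: heading 55.7°; drift -30.9° → track 24.8°, groundspeed 98.0 kt
Leg 2: heading 177.7°; drift +30.9° → track 208.6°, groundspeed 98.4 kt
Leg 3: heading 121.7°; drift +5.4° → track 127.1°, groundspeed 55.1 kt
Leg 4: heading 186.1°; drift +30.4° → track 216.5°, groundspeed 106.8 kt
Leg 5: heading 123.6°; drift +7.4° → track 131.0°, groundspeed 55.5 kt
Leg 6: heading 9.7°; drift -23.2° → track 346.5°, groundspeed 140.2 kt

Leg 1: track=24.8°, groundspeed=98.0 kt
Leg 2: track=208.6°, groundspeed=98.4 kt
Leg 3: track=127.1°, groundspeed=55.1 kt
Leg 4: track=216.5°, groundspeed=106.8 kt
Leg 5: track=131.0°, groundspeed=55.5 kt
Leg 6: track=346.5°, groundspeed=140.2 kt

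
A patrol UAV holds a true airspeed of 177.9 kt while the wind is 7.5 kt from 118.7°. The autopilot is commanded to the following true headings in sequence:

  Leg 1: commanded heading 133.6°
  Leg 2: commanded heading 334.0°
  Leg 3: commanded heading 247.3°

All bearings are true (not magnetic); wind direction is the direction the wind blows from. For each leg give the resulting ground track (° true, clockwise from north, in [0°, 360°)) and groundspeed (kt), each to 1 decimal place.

Leg 1: track=134.2°, groundspeed=170.7 kt
Leg 2: track=332.7°, groundspeed=184.1 kt
Leg 3: track=249.1°, groundspeed=182.7 kt

Leg 1: heading 133.6°; drift +0.6° → track 134.2°, groundspeed 170.7 kt
Leg 2: heading 334.0°; drift -1.3° → track 332.7°, groundspeed 184.1 kt
Leg 3: heading 247.3°; drift +1.8° → track 249.1°, groundspeed 182.7 kt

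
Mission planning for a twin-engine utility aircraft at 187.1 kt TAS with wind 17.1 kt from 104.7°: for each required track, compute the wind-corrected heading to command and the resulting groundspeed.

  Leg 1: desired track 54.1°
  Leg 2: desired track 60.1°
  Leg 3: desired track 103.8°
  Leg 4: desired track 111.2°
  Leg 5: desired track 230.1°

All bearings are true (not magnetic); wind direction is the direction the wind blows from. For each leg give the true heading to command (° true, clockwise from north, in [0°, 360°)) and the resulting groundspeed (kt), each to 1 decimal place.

Leg 1: desired track 54.1°; wind correction +4.0° → command heading 58.1°, groundspeed 175.8 kt
Leg 2: desired track 60.1°; wind correction +3.7° → command heading 63.8°, groundspeed 174.5 kt
Leg 3: desired track 103.8°; wind correction +0.1° → command heading 103.9°, groundspeed 170.0 kt
Leg 4: desired track 111.2°; wind correction -0.6° → command heading 110.6°, groundspeed 170.1 kt
Leg 5: desired track 230.1°; wind correction -4.3° → command heading 225.8°, groundspeed 196.5 kt

Leg 1: heading=58.1°, groundspeed=175.8 kt
Leg 2: heading=63.8°, groundspeed=174.5 kt
Leg 3: heading=103.9°, groundspeed=170.0 kt
Leg 4: heading=110.6°, groundspeed=170.1 kt
Leg 5: heading=225.8°, groundspeed=196.5 kt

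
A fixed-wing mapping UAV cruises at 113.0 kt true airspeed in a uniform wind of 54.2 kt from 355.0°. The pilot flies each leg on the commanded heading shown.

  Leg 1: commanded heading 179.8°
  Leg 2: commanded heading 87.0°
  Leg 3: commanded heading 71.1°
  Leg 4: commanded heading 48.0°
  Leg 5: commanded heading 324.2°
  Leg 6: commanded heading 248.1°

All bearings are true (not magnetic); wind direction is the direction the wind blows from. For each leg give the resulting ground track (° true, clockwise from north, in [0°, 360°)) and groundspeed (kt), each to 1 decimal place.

Leg 1: track=178.2°, groundspeed=167.1 kt
Leg 2: track=112.2°, groundspeed=127.0 kt
Leg 3: track=98.9°, groundspeed=113.0 kt
Leg 4: track=76.3°, groundspeed=91.3 kt
Leg 5: track=301.5°, groundspeed=72.0 kt
Leg 6: track=226.2°, groundspeed=138.8 kt

Leg 1: heading 179.8°; drift -1.6° → track 178.2°, groundspeed 167.1 kt
Leg 2: heading 87.0°; drift +25.2° → track 112.2°, groundspeed 127.0 kt
Leg 3: heading 71.1°; drift +27.8° → track 98.9°, groundspeed 113.0 kt
Leg 4: heading 48.0°; drift +28.3° → track 76.3°, groundspeed 91.3 kt
Leg 5: heading 324.2°; drift -22.7° → track 301.5°, groundspeed 72.0 kt
Leg 6: heading 248.1°; drift -21.9° → track 226.2°, groundspeed 138.8 kt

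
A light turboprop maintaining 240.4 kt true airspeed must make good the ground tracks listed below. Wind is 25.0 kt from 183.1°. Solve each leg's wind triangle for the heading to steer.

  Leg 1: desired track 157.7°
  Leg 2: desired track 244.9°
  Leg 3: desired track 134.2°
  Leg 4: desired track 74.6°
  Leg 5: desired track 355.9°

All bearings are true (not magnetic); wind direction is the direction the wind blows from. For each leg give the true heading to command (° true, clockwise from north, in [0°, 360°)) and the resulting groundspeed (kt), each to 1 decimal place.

Leg 1: heading=160.3°, groundspeed=217.6 kt
Leg 2: heading=239.6°, groundspeed=227.6 kt
Leg 3: heading=138.7°, groundspeed=223.2 kt
Leg 4: heading=80.3°, groundspeed=247.2 kt
Leg 5: heading=355.2°, groundspeed=265.2 kt

Leg 1: desired track 157.7°; wind correction +2.6° → command heading 160.3°, groundspeed 217.6 kt
Leg 2: desired track 244.9°; wind correction -5.3° → command heading 239.6°, groundspeed 227.6 kt
Leg 3: desired track 134.2°; wind correction +4.5° → command heading 138.7°, groundspeed 223.2 kt
Leg 4: desired track 74.6°; wind correction +5.7° → command heading 80.3°, groundspeed 247.2 kt
Leg 5: desired track 355.9°; wind correction -0.7° → command heading 355.2°, groundspeed 265.2 kt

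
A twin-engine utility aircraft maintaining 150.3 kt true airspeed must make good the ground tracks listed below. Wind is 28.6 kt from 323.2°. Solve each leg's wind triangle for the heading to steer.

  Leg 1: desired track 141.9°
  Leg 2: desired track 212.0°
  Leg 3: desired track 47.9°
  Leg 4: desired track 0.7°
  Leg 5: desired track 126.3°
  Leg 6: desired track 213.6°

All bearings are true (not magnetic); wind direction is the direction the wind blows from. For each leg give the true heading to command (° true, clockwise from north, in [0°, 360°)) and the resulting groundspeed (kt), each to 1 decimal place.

Leg 1: heading=141.7°, groundspeed=178.9 kt
Leg 2: heading=222.2°, groundspeed=158.3 kt
Leg 3: heading=37.0°, groundspeed=144.9 kt
Leg 4: heading=354.0°, groundspeed=126.6 kt
Leg 5: heading=123.1°, groundspeed=177.4 kt
Leg 6: heading=223.9°, groundspeed=157.5 kt

Leg 1: desired track 141.9°; wind correction -0.2° → command heading 141.7°, groundspeed 178.9 kt
Leg 2: desired track 212.0°; wind correction +10.2° → command heading 222.2°, groundspeed 158.3 kt
Leg 3: desired track 47.9°; wind correction -10.9° → command heading 37.0°, groundspeed 144.9 kt
Leg 4: desired track 0.7°; wind correction -6.7° → command heading 354.0°, groundspeed 126.6 kt
Leg 5: desired track 126.3°; wind correction -3.2° → command heading 123.1°, groundspeed 177.4 kt
Leg 6: desired track 213.6°; wind correction +10.3° → command heading 223.9°, groundspeed 157.5 kt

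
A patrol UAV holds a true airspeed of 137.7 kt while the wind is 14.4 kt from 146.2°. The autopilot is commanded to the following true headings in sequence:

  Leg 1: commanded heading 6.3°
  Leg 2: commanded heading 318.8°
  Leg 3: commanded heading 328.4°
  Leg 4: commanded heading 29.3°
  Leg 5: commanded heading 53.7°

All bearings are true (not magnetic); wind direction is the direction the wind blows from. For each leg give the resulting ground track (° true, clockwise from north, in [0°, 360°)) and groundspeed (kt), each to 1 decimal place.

Leg 1: heading 6.3°; drift -3.6° → track 2.7°, groundspeed 149.0 kt
Leg 2: heading 318.8°; drift +0.7° → track 319.5°, groundspeed 152.0 kt
Leg 3: heading 328.4°; drift -0.2° → track 328.2°, groundspeed 152.1 kt
Leg 4: heading 29.3°; drift -5.1° → track 24.2°, groundspeed 144.8 kt
Leg 5: heading 53.7°; drift -5.9° → track 47.8°, groundspeed 139.1 kt

Leg 1: track=2.7°, groundspeed=149.0 kt
Leg 2: track=319.5°, groundspeed=152.0 kt
Leg 3: track=328.2°, groundspeed=152.1 kt
Leg 4: track=24.2°, groundspeed=144.8 kt
Leg 5: track=47.8°, groundspeed=139.1 kt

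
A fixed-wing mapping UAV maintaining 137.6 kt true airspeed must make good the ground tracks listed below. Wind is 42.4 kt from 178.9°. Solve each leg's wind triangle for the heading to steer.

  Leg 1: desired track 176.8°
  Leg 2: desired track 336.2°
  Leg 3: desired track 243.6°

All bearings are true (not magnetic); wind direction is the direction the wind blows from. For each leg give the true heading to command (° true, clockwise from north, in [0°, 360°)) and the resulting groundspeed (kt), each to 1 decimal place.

Leg 1: desired track 176.8°; wind correction +0.6° → command heading 177.4°, groundspeed 95.2 kt
Leg 2: desired track 336.2°; wind correction -6.8° → command heading 329.4°, groundspeed 175.7 kt
Leg 3: desired track 243.6°; wind correction -16.2° → command heading 227.4°, groundspeed 114.0 kt

Leg 1: heading=177.4°, groundspeed=95.2 kt
Leg 2: heading=329.4°, groundspeed=175.7 kt
Leg 3: heading=227.4°, groundspeed=114.0 kt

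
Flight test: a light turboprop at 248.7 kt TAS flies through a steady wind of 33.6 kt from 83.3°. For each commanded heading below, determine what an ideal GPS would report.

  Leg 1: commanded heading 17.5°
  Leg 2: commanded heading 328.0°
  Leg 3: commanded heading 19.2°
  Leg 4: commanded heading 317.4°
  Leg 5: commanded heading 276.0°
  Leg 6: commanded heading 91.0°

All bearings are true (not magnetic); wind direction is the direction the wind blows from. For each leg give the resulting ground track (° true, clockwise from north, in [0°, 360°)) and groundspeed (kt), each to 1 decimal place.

Leg 1: heading 17.5°; drift -7.4° → track 10.1°, groundspeed 236.9 kt
Leg 2: heading 328.0°; drift -6.6° → track 321.4°, groundspeed 264.8 kt
Leg 3: heading 19.2°; drift -7.4° → track 11.8°, groundspeed 236.0 kt
Leg 4: heading 317.4°; drift -5.8° → track 311.6°, groundspeed 269.8 kt
Leg 5: heading 276.0°; drift -1.5° → track 274.5°, groundspeed 281.6 kt
Leg 6: heading 91.0°; drift +1.2° → track 92.2°, groundspeed 215.5 kt

Leg 1: track=10.1°, groundspeed=236.9 kt
Leg 2: track=321.4°, groundspeed=264.8 kt
Leg 3: track=11.8°, groundspeed=236.0 kt
Leg 4: track=311.6°, groundspeed=269.8 kt
Leg 5: track=274.5°, groundspeed=281.6 kt
Leg 6: track=92.2°, groundspeed=215.5 kt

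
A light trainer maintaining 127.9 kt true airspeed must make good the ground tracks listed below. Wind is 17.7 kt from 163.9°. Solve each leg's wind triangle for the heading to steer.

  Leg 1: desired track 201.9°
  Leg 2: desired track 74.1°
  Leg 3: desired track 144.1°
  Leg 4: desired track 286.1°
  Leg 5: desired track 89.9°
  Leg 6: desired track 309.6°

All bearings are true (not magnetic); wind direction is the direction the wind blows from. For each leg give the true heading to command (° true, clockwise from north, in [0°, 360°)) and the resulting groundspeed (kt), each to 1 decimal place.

Leg 1: desired track 201.9°; wind correction -4.9° → command heading 197.0°, groundspeed 113.5 kt
Leg 2: desired track 74.1°; wind correction +8.0° → command heading 82.1°, groundspeed 126.6 kt
Leg 3: desired track 144.1°; wind correction +2.7° → command heading 146.8°, groundspeed 111.1 kt
Leg 4: desired track 286.1°; wind correction -6.7° → command heading 279.4°, groundspeed 136.5 kt
Leg 5: desired track 89.9°; wind correction +7.6° → command heading 97.5°, groundspeed 121.9 kt
Leg 6: desired track 309.6°; wind correction -4.5° → command heading 305.1°, groundspeed 142.1 kt

Leg 1: heading=197.0°, groundspeed=113.5 kt
Leg 2: heading=82.1°, groundspeed=126.6 kt
Leg 3: heading=146.8°, groundspeed=111.1 kt
Leg 4: heading=279.4°, groundspeed=136.5 kt
Leg 5: heading=97.5°, groundspeed=121.9 kt
Leg 6: heading=305.1°, groundspeed=142.1 kt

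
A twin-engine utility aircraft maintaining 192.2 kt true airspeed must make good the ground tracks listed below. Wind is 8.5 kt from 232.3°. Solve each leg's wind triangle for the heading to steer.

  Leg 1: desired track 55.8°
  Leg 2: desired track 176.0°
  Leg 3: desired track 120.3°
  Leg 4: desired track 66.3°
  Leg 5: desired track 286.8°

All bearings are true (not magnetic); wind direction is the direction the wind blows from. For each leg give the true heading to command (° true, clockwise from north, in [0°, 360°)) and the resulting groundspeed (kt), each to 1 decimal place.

Leg 1: heading=56.0°, groundspeed=200.7 kt
Leg 2: heading=178.1°, groundspeed=187.4 kt
Leg 3: heading=122.7°, groundspeed=195.2 kt
Leg 4: heading=66.9°, groundspeed=200.4 kt
Leg 5: heading=284.7°, groundspeed=187.1 kt

Leg 1: desired track 55.8°; wind correction +0.2° → command heading 56.0°, groundspeed 200.7 kt
Leg 2: desired track 176.0°; wind correction +2.1° → command heading 178.1°, groundspeed 187.4 kt
Leg 3: desired track 120.3°; wind correction +2.4° → command heading 122.7°, groundspeed 195.2 kt
Leg 4: desired track 66.3°; wind correction +0.6° → command heading 66.9°, groundspeed 200.4 kt
Leg 5: desired track 286.8°; wind correction -2.1° → command heading 284.7°, groundspeed 187.1 kt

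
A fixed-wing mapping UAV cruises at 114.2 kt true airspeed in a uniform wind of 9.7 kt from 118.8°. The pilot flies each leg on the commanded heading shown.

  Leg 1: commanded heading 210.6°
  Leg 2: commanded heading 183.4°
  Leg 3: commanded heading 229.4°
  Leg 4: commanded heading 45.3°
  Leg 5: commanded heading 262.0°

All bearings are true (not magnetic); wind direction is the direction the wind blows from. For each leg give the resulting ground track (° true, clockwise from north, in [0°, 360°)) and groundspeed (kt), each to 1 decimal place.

Leg 1: heading 210.6°; drift +4.8° → track 215.4°, groundspeed 114.9 kt
Leg 2: heading 183.4°; drift +4.6° → track 188.0°, groundspeed 110.4 kt
Leg 3: heading 229.4°; drift +4.4° → track 233.8°, groundspeed 118.0 kt
Leg 4: heading 45.3°; drift -4.8° → track 40.5°, groundspeed 111.8 kt
Leg 5: heading 262.0°; drift +2.7° → track 264.7°, groundspeed 122.1 kt

Leg 1: track=215.4°, groundspeed=114.9 kt
Leg 2: track=188.0°, groundspeed=110.4 kt
Leg 3: track=233.8°, groundspeed=118.0 kt
Leg 4: track=40.5°, groundspeed=111.8 kt
Leg 5: track=264.7°, groundspeed=122.1 kt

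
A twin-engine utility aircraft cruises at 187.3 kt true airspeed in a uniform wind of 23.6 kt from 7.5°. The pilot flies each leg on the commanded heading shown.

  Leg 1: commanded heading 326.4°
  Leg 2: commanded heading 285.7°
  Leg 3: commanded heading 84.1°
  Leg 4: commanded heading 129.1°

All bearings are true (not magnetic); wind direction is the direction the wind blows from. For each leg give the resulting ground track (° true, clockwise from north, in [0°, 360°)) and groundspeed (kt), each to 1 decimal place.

Leg 1: heading 326.4°; drift -5.2° → track 321.2°, groundspeed 170.2 kt
Leg 2: heading 285.7°; drift -7.2° → track 278.5°, groundspeed 185.4 kt
Leg 3: heading 84.1°; drift +7.2° → track 91.3°, groundspeed 183.3 kt
Leg 4: heading 129.1°; drift +5.7° → track 134.8°, groundspeed 200.7 kt

Leg 1: track=321.2°, groundspeed=170.2 kt
Leg 2: track=278.5°, groundspeed=185.4 kt
Leg 3: track=91.3°, groundspeed=183.3 kt
Leg 4: track=134.8°, groundspeed=200.7 kt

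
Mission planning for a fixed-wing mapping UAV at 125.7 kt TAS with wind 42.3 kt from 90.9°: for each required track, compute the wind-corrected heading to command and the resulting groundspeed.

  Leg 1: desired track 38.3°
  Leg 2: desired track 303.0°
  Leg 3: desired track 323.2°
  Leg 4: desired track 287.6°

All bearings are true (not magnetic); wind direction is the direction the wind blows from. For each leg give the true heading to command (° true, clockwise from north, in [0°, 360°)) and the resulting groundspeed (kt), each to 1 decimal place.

Leg 1: heading=53.8°, groundspeed=95.4 kt
Leg 2: heading=313.3°, groundspeed=159.5 kt
Leg 3: heading=338.6°, groundspeed=147.0 kt
Leg 4: heading=293.1°, groundspeed=165.6 kt

Leg 1: desired track 38.3°; wind correction +15.5° → command heading 53.8°, groundspeed 95.4 kt
Leg 2: desired track 303.0°; wind correction +10.3° → command heading 313.3°, groundspeed 159.5 kt
Leg 3: desired track 323.2°; wind correction +15.4° → command heading 338.6°, groundspeed 147.0 kt
Leg 4: desired track 287.6°; wind correction +5.5° → command heading 293.1°, groundspeed 165.6 kt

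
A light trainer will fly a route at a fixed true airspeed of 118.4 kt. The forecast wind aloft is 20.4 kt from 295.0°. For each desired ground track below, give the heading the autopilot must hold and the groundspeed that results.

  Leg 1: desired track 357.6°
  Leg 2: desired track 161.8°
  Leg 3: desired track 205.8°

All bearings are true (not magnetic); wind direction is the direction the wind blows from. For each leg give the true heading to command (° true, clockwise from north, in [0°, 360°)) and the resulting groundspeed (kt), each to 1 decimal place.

Leg 1: heading=348.8°, groundspeed=107.6 kt
Leg 2: heading=169.0°, groundspeed=131.4 kt
Leg 3: heading=215.7°, groundspeed=116.3 kt

Leg 1: desired track 357.6°; wind correction -8.8° → command heading 348.8°, groundspeed 107.6 kt
Leg 2: desired track 161.8°; wind correction +7.2° → command heading 169.0°, groundspeed 131.4 kt
Leg 3: desired track 205.8°; wind correction +9.9° → command heading 215.7°, groundspeed 116.3 kt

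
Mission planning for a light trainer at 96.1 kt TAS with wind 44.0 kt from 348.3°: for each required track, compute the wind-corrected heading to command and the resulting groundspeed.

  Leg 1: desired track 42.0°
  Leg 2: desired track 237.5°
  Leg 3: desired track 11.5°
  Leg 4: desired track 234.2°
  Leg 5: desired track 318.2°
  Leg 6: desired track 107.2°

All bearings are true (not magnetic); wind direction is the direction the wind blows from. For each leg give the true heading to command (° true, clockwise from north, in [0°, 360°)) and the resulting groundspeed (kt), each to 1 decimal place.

Leg 1: desired track 42.0°; wind correction -21.7° → command heading 20.3°, groundspeed 63.3 kt
Leg 2: desired track 237.5°; wind correction +25.3° → command heading 262.8°, groundspeed 102.5 kt
Leg 3: desired track 11.5°; wind correction -10.4° → command heading 1.1°, groundspeed 54.1 kt
Leg 4: desired track 234.2°; wind correction +24.7° → command heading 258.9°, groundspeed 105.3 kt
Leg 5: desired track 318.2°; wind correction +13.3° → command heading 331.5°, groundspeed 55.5 kt
Leg 6: desired track 107.2°; wind correction -23.6° → command heading 83.6°, groundspeed 109.3 kt

Leg 1: heading=20.3°, groundspeed=63.3 kt
Leg 2: heading=262.8°, groundspeed=102.5 kt
Leg 3: heading=1.1°, groundspeed=54.1 kt
Leg 4: heading=258.9°, groundspeed=105.3 kt
Leg 5: heading=331.5°, groundspeed=55.5 kt
Leg 6: heading=83.6°, groundspeed=109.3 kt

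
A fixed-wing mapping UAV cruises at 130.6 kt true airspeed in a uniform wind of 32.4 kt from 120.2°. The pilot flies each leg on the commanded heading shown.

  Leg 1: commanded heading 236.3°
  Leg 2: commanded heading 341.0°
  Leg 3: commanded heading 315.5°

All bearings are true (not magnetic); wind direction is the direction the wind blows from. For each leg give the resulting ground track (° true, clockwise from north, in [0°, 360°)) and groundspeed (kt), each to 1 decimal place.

Leg 1: heading 236.3°; drift +11.4° → track 247.7°, groundspeed 147.7 kt
Leg 2: heading 341.0°; drift -7.8° → track 333.2°, groundspeed 156.6 kt
Leg 3: heading 315.5°; drift -3.0° → track 312.5°, groundspeed 162.1 kt

Leg 1: track=247.7°, groundspeed=147.7 kt
Leg 2: track=333.2°, groundspeed=156.6 kt
Leg 3: track=312.5°, groundspeed=162.1 kt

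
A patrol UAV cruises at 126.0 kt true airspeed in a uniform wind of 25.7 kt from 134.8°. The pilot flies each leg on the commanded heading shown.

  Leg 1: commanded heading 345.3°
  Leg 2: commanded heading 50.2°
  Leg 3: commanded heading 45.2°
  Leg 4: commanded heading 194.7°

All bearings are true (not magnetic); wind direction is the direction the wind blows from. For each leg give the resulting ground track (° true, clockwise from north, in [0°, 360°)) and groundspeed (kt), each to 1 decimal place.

Leg 1: heading 345.3°; drift -5.0° → track 340.3°, groundspeed 148.7 kt
Leg 2: heading 50.2°; drift -11.7° → track 38.5°, groundspeed 126.2 kt
Leg 3: heading 45.2°; drift -11.5° → track 33.7°, groundspeed 128.4 kt
Leg 4: heading 194.7°; drift +11.1° → track 205.8°, groundspeed 115.3 kt

Leg 1: track=340.3°, groundspeed=148.7 kt
Leg 2: track=38.5°, groundspeed=126.2 kt
Leg 3: track=33.7°, groundspeed=128.4 kt
Leg 4: track=205.8°, groundspeed=115.3 kt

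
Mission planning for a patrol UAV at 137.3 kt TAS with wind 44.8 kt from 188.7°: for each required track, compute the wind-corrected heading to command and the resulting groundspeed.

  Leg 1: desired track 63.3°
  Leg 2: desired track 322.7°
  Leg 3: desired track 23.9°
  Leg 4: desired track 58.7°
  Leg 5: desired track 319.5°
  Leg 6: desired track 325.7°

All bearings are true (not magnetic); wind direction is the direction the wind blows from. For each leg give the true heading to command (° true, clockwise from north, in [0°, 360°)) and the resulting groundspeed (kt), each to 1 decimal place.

Leg 1: heading=78.7°, groundspeed=158.3 kt
Leg 2: heading=309.1°, groundspeed=164.6 kt
Leg 3: heading=28.8°, groundspeed=180.0 kt
Leg 4: heading=73.2°, groundspeed=161.7 kt
Leg 5: heading=305.2°, groundspeed=162.3 kt
Leg 6: heading=312.8°, groundspeed=166.6 kt

Leg 1: desired track 63.3°; wind correction +15.4° → command heading 78.7°, groundspeed 158.3 kt
Leg 2: desired track 322.7°; wind correction -13.6° → command heading 309.1°, groundspeed 164.6 kt
Leg 3: desired track 23.9°; wind correction +4.9° → command heading 28.8°, groundspeed 180.0 kt
Leg 4: desired track 58.7°; wind correction +14.5° → command heading 73.2°, groundspeed 161.7 kt
Leg 5: desired track 319.5°; wind correction -14.3° → command heading 305.2°, groundspeed 162.3 kt
Leg 6: desired track 325.7°; wind correction -12.9° → command heading 312.8°, groundspeed 166.6 kt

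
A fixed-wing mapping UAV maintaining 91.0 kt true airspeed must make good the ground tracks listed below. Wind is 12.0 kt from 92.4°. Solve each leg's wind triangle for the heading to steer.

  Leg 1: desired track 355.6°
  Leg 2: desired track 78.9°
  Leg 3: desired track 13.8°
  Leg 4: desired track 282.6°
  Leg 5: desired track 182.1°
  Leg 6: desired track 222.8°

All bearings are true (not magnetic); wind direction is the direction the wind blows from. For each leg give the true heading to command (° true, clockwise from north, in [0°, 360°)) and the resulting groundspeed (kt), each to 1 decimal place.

Leg 1: heading=3.1°, groundspeed=91.6 kt
Leg 2: heading=80.7°, groundspeed=79.3 kt
Leg 3: heading=21.2°, groundspeed=87.9 kt
Leg 4: heading=283.9°, groundspeed=102.8 kt
Leg 5: heading=174.5°, groundspeed=90.1 kt
Leg 6: heading=217.0°, groundspeed=98.3 kt

Leg 1: desired track 355.6°; wind correction +7.5° → command heading 3.1°, groundspeed 91.6 kt
Leg 2: desired track 78.9°; wind correction +1.8° → command heading 80.7°, groundspeed 79.3 kt
Leg 3: desired track 13.8°; wind correction +7.4° → command heading 21.2°, groundspeed 87.9 kt
Leg 4: desired track 282.6°; wind correction +1.3° → command heading 283.9°, groundspeed 102.8 kt
Leg 5: desired track 182.1°; wind correction -7.6° → command heading 174.5°, groundspeed 90.1 kt
Leg 6: desired track 222.8°; wind correction -5.8° → command heading 217.0°, groundspeed 98.3 kt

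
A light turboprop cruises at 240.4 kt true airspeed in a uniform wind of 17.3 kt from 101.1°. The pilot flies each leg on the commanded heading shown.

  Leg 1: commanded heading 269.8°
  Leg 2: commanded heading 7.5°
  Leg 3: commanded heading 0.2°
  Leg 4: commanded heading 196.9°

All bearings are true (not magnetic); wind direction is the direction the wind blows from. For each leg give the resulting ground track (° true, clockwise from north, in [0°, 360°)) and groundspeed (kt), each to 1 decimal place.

Leg 1: track=270.6°, groundspeed=257.4 kt
Leg 2: track=3.4°, groundspeed=242.1 kt
Leg 3: track=356.2°, groundspeed=244.3 kt
Leg 4: track=201.0°, groundspeed=242.8 kt

Leg 1: heading 269.8°; drift +0.8° → track 270.6°, groundspeed 257.4 kt
Leg 2: heading 7.5°; drift -4.1° → track 3.4°, groundspeed 242.1 kt
Leg 3: heading 0.2°; drift -4.0° → track 356.2°, groundspeed 244.3 kt
Leg 4: heading 196.9°; drift +4.1° → track 201.0°, groundspeed 242.8 kt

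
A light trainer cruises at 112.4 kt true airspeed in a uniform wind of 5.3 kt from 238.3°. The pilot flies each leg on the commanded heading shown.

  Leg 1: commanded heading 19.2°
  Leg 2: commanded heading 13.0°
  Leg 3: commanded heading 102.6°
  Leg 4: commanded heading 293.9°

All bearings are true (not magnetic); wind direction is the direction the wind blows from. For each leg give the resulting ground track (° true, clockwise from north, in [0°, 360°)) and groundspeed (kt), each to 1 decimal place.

Leg 1: heading 19.2°; drift +1.6° → track 20.8°, groundspeed 116.6 kt
Leg 2: heading 13.0°; drift +1.9° → track 14.9°, groundspeed 116.2 kt
Leg 3: heading 102.6°; drift -1.8° → track 100.8°, groundspeed 116.3 kt
Leg 4: heading 293.9°; drift +2.3° → track 296.2°, groundspeed 109.5 kt

Leg 1: track=20.8°, groundspeed=116.6 kt
Leg 2: track=14.9°, groundspeed=116.2 kt
Leg 3: track=100.8°, groundspeed=116.3 kt
Leg 4: track=296.2°, groundspeed=109.5 kt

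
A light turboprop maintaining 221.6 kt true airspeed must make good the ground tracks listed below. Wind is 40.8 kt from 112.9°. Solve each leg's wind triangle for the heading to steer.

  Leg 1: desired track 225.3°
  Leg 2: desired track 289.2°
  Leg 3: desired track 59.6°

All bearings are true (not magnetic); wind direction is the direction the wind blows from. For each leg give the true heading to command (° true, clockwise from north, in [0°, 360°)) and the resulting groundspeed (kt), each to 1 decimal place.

Leg 1: heading=215.5°, groundspeed=233.9 kt
Leg 2: heading=288.5°, groundspeed=262.3 kt
Leg 3: heading=68.1°, groundspeed=194.8 kt

Leg 1: desired track 225.3°; wind correction -9.8° → command heading 215.5°, groundspeed 233.9 kt
Leg 2: desired track 289.2°; wind correction -0.7° → command heading 288.5°, groundspeed 262.3 kt
Leg 3: desired track 59.6°; wind correction +8.5° → command heading 68.1°, groundspeed 194.8 kt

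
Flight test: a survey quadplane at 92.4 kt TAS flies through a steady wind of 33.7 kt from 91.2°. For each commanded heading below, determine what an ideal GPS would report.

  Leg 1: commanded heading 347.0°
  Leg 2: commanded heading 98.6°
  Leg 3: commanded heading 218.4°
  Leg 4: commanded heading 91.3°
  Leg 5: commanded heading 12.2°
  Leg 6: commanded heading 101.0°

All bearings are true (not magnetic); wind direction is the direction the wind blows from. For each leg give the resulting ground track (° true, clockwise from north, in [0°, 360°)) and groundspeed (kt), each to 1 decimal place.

Leg 1: track=329.0°, groundspeed=105.8 kt
Leg 2: track=102.8°, groundspeed=59.1 kt
Leg 3: track=231.8°, groundspeed=115.9 kt
Leg 4: track=91.4°, groundspeed=58.7 kt
Leg 5: track=351.2°, groundspeed=92.1 kt
Leg 6: track=106.5°, groundspeed=59.5 kt

Leg 1: heading 347.0°; drift -18.0° → track 329.0°, groundspeed 105.8 kt
Leg 2: heading 98.6°; drift +4.2° → track 102.8°, groundspeed 59.1 kt
Leg 3: heading 218.4°; drift +13.4° → track 231.8°, groundspeed 115.9 kt
Leg 4: heading 91.3°; drift +0.1° → track 91.4°, groundspeed 58.7 kt
Leg 5: heading 12.2°; drift -21.0° → track 351.2°, groundspeed 92.1 kt
Leg 6: heading 101.0°; drift +5.5° → track 106.5°, groundspeed 59.5 kt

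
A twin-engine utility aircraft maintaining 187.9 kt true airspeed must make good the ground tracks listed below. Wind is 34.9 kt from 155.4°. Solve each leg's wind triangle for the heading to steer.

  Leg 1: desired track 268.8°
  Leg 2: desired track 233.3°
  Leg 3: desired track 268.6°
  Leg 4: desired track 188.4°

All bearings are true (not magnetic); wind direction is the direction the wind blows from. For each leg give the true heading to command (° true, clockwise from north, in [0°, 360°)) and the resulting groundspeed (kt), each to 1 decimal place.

Leg 1: desired track 268.8°; wind correction -9.8° → command heading 259.0°, groundspeed 199.0 kt
Leg 2: desired track 233.3°; wind correction -10.5° → command heading 222.8°, groundspeed 177.5 kt
Leg 3: desired track 268.6°; wind correction -9.8° → command heading 258.8°, groundspeed 198.9 kt
Leg 4: desired track 188.4°; wind correction -5.8° → command heading 182.6°, groundspeed 157.7 kt

Leg 1: heading=259.0°, groundspeed=199.0 kt
Leg 2: heading=222.8°, groundspeed=177.5 kt
Leg 3: heading=258.8°, groundspeed=198.9 kt
Leg 4: heading=182.6°, groundspeed=157.7 kt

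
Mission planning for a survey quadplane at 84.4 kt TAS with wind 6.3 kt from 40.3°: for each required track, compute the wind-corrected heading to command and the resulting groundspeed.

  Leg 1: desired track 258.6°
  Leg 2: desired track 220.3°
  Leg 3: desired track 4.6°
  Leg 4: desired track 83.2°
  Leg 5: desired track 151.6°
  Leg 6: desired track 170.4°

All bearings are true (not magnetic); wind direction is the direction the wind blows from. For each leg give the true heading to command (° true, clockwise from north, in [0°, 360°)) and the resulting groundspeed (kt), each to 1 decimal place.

Leg 1: desired track 258.6°; wind correction +2.7° → command heading 261.3°, groundspeed 89.3 kt
Leg 2: desired track 220.3°; wind correction +0.0° → command heading 220.3°, groundspeed 90.7 kt
Leg 3: desired track 4.6°; wind correction +2.5° → command heading 7.1°, groundspeed 79.2 kt
Leg 4: desired track 83.2°; wind correction -2.9° → command heading 80.3°, groundspeed 79.7 kt
Leg 5: desired track 151.6°; wind correction -4.0° → command heading 147.6°, groundspeed 86.5 kt
Leg 6: desired track 170.4°; wind correction -3.3° → command heading 167.1°, groundspeed 88.3 kt

Leg 1: heading=261.3°, groundspeed=89.3 kt
Leg 2: heading=220.3°, groundspeed=90.7 kt
Leg 3: heading=7.1°, groundspeed=79.2 kt
Leg 4: heading=80.3°, groundspeed=79.7 kt
Leg 5: heading=147.6°, groundspeed=86.5 kt
Leg 6: heading=167.1°, groundspeed=88.3 kt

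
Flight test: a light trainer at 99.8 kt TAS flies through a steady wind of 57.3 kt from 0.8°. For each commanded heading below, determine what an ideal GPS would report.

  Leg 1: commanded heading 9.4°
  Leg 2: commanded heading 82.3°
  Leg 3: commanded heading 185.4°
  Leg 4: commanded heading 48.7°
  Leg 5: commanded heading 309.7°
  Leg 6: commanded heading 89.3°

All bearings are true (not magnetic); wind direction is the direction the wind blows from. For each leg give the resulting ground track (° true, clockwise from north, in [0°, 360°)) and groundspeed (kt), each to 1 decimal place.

Leg 1: heading 9.4°; drift +11.2° → track 20.6°, groundspeed 44.0 kt
Leg 2: heading 82.3°; drift +31.8° → track 114.1°, groundspeed 107.5 kt
Leg 3: heading 185.4°; drift -1.7° → track 183.7°, groundspeed 157.0 kt
Leg 4: heading 48.7°; drift +34.7° → track 83.4°, groundspeed 74.7 kt
Leg 5: heading 309.7°; drift -34.9° → track 274.8°, groundspeed 77.9 kt
Leg 6: heading 89.3°; drift +30.2° → track 119.5°, groundspeed 113.8 kt

Leg 1: track=20.6°, groundspeed=44.0 kt
Leg 2: track=114.1°, groundspeed=107.5 kt
Leg 3: track=183.7°, groundspeed=157.0 kt
Leg 4: track=83.4°, groundspeed=74.7 kt
Leg 5: track=274.8°, groundspeed=77.9 kt
Leg 6: track=119.5°, groundspeed=113.8 kt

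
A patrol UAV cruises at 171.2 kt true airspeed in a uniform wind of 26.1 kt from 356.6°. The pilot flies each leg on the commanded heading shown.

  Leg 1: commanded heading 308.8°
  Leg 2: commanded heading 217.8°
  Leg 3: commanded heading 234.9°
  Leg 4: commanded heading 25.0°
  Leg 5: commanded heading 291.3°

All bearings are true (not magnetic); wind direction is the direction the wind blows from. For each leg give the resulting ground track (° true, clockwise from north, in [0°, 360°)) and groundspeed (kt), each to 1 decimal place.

Leg 1: track=301.6°, groundspeed=154.9 kt
Leg 2: track=212.7°, groundspeed=191.6 kt
Leg 3: track=228.1°, groundspeed=186.2 kt
Leg 4: track=29.8°, groundspeed=148.8 kt
Leg 5: track=282.9°, groundspeed=162.0 kt

Leg 1: heading 308.8°; drift -7.2° → track 301.6°, groundspeed 154.9 kt
Leg 2: heading 217.8°; drift -5.1° → track 212.7°, groundspeed 191.6 kt
Leg 3: heading 234.9°; drift -6.8° → track 228.1°, groundspeed 186.2 kt
Leg 4: heading 25.0°; drift +4.8° → track 29.8°, groundspeed 148.8 kt
Leg 5: heading 291.3°; drift -8.4° → track 282.9°, groundspeed 162.0 kt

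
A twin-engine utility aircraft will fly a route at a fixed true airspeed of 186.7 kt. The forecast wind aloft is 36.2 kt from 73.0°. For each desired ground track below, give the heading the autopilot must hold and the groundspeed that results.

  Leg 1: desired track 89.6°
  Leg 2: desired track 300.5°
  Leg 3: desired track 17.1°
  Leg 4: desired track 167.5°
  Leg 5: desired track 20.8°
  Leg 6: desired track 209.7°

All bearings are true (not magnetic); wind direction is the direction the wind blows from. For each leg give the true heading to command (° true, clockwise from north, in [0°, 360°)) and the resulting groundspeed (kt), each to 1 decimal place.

Leg 1: heading=86.4°, groundspeed=151.7 kt
Leg 2: heading=308.7°, groundspeed=209.2 kt
Leg 3: heading=26.3°, groundspeed=164.0 kt
Leg 4: heading=156.4°, groundspeed=186.0 kt
Leg 5: heading=29.6°, groundspeed=162.3 kt
Leg 6: heading=202.1°, groundspeed=211.4 kt

Leg 1: desired track 89.6°; wind correction -3.2° → command heading 86.4°, groundspeed 151.7 kt
Leg 2: desired track 300.5°; wind correction +8.2° → command heading 308.7°, groundspeed 209.2 kt
Leg 3: desired track 17.1°; wind correction +9.2° → command heading 26.3°, groundspeed 164.0 kt
Leg 4: desired track 167.5°; wind correction -11.1° → command heading 156.4°, groundspeed 186.0 kt
Leg 5: desired track 20.8°; wind correction +8.8° → command heading 29.6°, groundspeed 162.3 kt
Leg 6: desired track 209.7°; wind correction -7.6° → command heading 202.1°, groundspeed 211.4 kt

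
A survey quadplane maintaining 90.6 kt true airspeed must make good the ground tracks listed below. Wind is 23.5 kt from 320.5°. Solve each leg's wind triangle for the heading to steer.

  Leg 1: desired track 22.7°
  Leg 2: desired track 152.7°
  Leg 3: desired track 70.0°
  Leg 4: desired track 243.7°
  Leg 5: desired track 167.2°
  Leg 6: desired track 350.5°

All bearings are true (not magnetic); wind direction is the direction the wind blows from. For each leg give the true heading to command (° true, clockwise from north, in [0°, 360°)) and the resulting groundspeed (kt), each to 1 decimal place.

Leg 1: heading=9.4°, groundspeed=77.2 kt
Leg 2: heading=155.8°, groundspeed=113.4 kt
Leg 3: heading=55.8°, groundspeed=95.7 kt
Leg 4: heading=258.3°, groundspeed=82.3 kt
Leg 5: heading=173.9°, groundspeed=111.0 kt
Leg 6: heading=343.0°, groundspeed=69.5 kt

Leg 1: desired track 22.7°; wind correction -13.3° → command heading 9.4°, groundspeed 77.2 kt
Leg 2: desired track 152.7°; wind correction +3.1° → command heading 155.8°, groundspeed 113.4 kt
Leg 3: desired track 70.0°; wind correction -14.2° → command heading 55.8°, groundspeed 95.7 kt
Leg 4: desired track 243.7°; wind correction +14.6° → command heading 258.3°, groundspeed 82.3 kt
Leg 5: desired track 167.2°; wind correction +6.7° → command heading 173.9°, groundspeed 111.0 kt
Leg 6: desired track 350.5°; wind correction -7.5° → command heading 343.0°, groundspeed 69.5 kt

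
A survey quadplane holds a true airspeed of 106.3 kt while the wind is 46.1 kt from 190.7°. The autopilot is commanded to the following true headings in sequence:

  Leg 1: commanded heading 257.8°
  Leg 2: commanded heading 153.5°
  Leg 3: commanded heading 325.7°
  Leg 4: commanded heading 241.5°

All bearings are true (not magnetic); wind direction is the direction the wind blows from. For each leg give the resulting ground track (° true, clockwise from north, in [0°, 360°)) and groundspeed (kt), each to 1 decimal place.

Leg 1: heading 257.8°; drift +25.7° → track 283.5°, groundspeed 98.0 kt
Leg 2: heading 153.5°; drift -21.8° → track 131.7°, groundspeed 75.0 kt
Leg 3: heading 325.7°; drift +13.2° → track 338.9°, groundspeed 142.7 kt
Leg 4: heading 241.5°; drift +24.8° → track 266.3°, groundspeed 85.0 kt

Leg 1: track=283.5°, groundspeed=98.0 kt
Leg 2: track=131.7°, groundspeed=75.0 kt
Leg 3: track=338.9°, groundspeed=142.7 kt
Leg 4: track=266.3°, groundspeed=85.0 kt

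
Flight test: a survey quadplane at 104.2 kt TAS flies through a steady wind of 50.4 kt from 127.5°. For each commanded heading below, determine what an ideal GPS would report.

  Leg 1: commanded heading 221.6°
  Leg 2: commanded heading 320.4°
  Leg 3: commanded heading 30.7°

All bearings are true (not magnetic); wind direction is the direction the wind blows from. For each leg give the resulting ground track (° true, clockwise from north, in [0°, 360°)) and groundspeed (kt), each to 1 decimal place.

Leg 1: heading 221.6°; drift +25.0° → track 246.6°, groundspeed 118.9 kt
Leg 2: heading 320.4°; drift -4.2° → track 316.2°, groundspeed 153.7 kt
Leg 3: heading 30.7°; drift -24.4° → track 6.3°, groundspeed 121.0 kt

Leg 1: track=246.6°, groundspeed=118.9 kt
Leg 2: track=316.2°, groundspeed=153.7 kt
Leg 3: track=6.3°, groundspeed=121.0 kt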